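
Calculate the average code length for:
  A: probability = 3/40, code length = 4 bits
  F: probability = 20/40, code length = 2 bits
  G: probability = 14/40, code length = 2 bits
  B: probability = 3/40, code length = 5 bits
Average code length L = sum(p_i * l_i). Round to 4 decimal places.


Weighted contributions p_i * l_i:
  A: (3/40) * 4 = 12/40
  F: (20/40) * 2 = 40/40
  G: (14/40) * 2 = 28/40
  B: (3/40) * 5 = 15/40
Sum = (12 + 40 + 28 + 15)/40 = 95/40

L = 95/40 = 2.3750 bits/symbol


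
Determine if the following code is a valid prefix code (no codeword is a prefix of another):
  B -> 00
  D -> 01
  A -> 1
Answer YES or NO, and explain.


Checking each pair (does one codeword prefix another?):
  B='00' vs D='01': no prefix
  B='00' vs A='1': no prefix
  D='01' vs B='00': no prefix
  D='01' vs A='1': no prefix
  A='1' vs B='00': no prefix
  A='1' vs D='01': no prefix
No violation found over all pairs.

YES -- this is a valid prefix code. No codeword is a prefix of any other codeword.


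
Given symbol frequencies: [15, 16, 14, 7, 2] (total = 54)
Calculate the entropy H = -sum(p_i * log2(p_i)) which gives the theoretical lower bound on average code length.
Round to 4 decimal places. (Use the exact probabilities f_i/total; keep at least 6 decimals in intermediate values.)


Per-symbol terms -p_i * log2(p_i) with p_i = f_i/54:
  p = 15/54 = 0.277778: log2(p) = -1.847997, -p*log2(p) = 0.513332
  p = 16/54 = 0.296296: log2(p) = -1.754888, -p*log2(p) = 0.519967
  p = 14/54 = 0.259259: log2(p) = -1.947533, -p*log2(p) = 0.504916
  p = 7/54 = 0.129630: log2(p) = -2.947533, -p*log2(p) = 0.382088
  p = 2/54 = 0.037037: log2(p) = -4.754888, -p*log2(p) = 0.176107
H = 0.513332 + 0.519967 + 0.504916 + 0.382088 + 0.176107 = 2.096410

H = 2.0964 bits/symbol


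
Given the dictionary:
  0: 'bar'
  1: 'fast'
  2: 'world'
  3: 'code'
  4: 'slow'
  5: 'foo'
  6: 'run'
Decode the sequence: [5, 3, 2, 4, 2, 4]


Look up each index in the dictionary:
  5 -> 'foo'
  3 -> 'code'
  2 -> 'world'
  4 -> 'slow'
  2 -> 'world'
  4 -> 'slow'

Decoded: "foo code world slow world slow"


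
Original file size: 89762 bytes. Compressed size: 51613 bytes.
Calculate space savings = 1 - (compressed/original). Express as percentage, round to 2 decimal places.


ratio = compressed/original = 51613/89762 = 0.574998
savings = 1 - ratio = 1 - 0.574998 = 0.425002
as a percentage: 0.425002 * 100 = 42.5%

Space savings = 1 - 51613/89762 = 42.5%


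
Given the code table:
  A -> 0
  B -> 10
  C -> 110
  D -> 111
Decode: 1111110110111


Decoding:
111 -> D
111 -> D
0 -> A
110 -> C
111 -> D


Result: DDACD


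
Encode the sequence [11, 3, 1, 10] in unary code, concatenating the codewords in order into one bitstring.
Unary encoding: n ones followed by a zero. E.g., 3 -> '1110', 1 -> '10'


Encode each number as n ones followed by a terminating 0:
  11 -> 111111111110 (12 bits)
  3 -> 1110 (4 bits)
  1 -> 10 (2 bits)
  10 -> 11111111110 (11 bits)
Total length = 12 + 4 + 2 + 11 = 29 bits.

Unary([11, 3, 1, 10]) = 11111111111011101011111111110 (29 bits)


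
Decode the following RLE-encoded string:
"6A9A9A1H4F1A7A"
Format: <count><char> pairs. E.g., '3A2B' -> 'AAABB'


Expanding each <count><char> pair:
  6A -> 'AAAAAA'
  9A -> 'AAAAAAAAA'
  9A -> 'AAAAAAAAA'
  1H -> 'H'
  4F -> 'FFFF'
  1A -> 'A'
  7A -> 'AAAAAAA'

Decoded = AAAAAAAAAAAAAAAAAAAAAAAAHFFFFAAAAAAAA


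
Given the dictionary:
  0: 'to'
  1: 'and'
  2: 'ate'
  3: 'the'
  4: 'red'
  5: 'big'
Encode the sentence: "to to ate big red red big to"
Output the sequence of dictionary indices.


Look up each word in the dictionary:
  'to' -> 0
  'to' -> 0
  'ate' -> 2
  'big' -> 5
  'red' -> 4
  'red' -> 4
  'big' -> 5
  'to' -> 0

Encoded: [0, 0, 2, 5, 4, 4, 5, 0]


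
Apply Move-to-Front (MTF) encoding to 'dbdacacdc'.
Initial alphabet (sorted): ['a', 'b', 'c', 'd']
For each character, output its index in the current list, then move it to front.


MTF encoding:
'd': index 3 in ['a', 'b', 'c', 'd'] -> ['d', 'a', 'b', 'c']
'b': index 2 in ['d', 'a', 'b', 'c'] -> ['b', 'd', 'a', 'c']
'd': index 1 in ['b', 'd', 'a', 'c'] -> ['d', 'b', 'a', 'c']
'a': index 2 in ['d', 'b', 'a', 'c'] -> ['a', 'd', 'b', 'c']
'c': index 3 in ['a', 'd', 'b', 'c'] -> ['c', 'a', 'd', 'b']
'a': index 1 in ['c', 'a', 'd', 'b'] -> ['a', 'c', 'd', 'b']
'c': index 1 in ['a', 'c', 'd', 'b'] -> ['c', 'a', 'd', 'b']
'd': index 2 in ['c', 'a', 'd', 'b'] -> ['d', 'c', 'a', 'b']
'c': index 1 in ['d', 'c', 'a', 'b'] -> ['c', 'd', 'a', 'b']


Output: [3, 2, 1, 2, 3, 1, 1, 2, 1]


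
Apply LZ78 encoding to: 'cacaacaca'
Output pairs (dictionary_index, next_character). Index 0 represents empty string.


LZ78 encoding steps:
Dictionary: {0: ''}
Step 1: w='' (idx 0), next='c' -> output (0, 'c'), add 'c' as idx 1
Step 2: w='' (idx 0), next='a' -> output (0, 'a'), add 'a' as idx 2
Step 3: w='c' (idx 1), next='a' -> output (1, 'a'), add 'ca' as idx 3
Step 4: w='a' (idx 2), next='c' -> output (2, 'c'), add 'ac' as idx 4
Step 5: w='ac' (idx 4), next='a' -> output (4, 'a'), add 'aca' as idx 5


Encoded: [(0, 'c'), (0, 'a'), (1, 'a'), (2, 'c'), (4, 'a')]


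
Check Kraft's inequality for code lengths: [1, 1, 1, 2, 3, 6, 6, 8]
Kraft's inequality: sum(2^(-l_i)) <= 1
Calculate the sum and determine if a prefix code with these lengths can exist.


Sum = 2^(-1) + 2^(-1) + 2^(-1) + 2^(-2) + 2^(-3) + 2^(-6) + 2^(-6) + 2^(-8)
    = 0.5 + 0.5 + 0.5 + 0.25 + 0.125 + 0.015625 + 0.015625 + 0.00390625
    = 489/256 = 1.91015625
Since 1.91015625 > 1, Kraft's inequality is NOT satisfied.
A prefix code with these lengths CANNOT exist.

Kraft sum = 1.91015625. Not satisfied.


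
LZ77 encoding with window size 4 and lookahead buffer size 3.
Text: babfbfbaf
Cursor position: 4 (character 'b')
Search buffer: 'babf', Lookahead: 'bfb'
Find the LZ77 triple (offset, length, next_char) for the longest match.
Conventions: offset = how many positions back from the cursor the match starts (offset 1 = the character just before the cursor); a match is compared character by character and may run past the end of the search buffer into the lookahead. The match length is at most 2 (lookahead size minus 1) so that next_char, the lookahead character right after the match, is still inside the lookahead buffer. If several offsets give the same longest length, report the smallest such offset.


Try each offset into the search buffer:
  offset=1 (pos 3, char 'f'): match length 0
  offset=2 (pos 2, char 'b'): match length 2
  offset=3 (pos 1, char 'a'): match length 0
  offset=4 (pos 0, char 'b'): match length 1
Longest match has length 2 at offset 2.
next_char = character at position 4 + 2 = 6 -> 'b'

Best match: offset=2, length=2 (matching 'bf' starting at position 2)
LZ77 triple: (2, 2, 'b')


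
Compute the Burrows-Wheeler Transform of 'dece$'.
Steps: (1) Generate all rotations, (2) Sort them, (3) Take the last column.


Rotations (sorted):
  0: $dece -> last char: e
  1: ce$de -> last char: e
  2: dece$ -> last char: $
  3: e$dec -> last char: c
  4: ece$d -> last char: d


BWT = ee$cd


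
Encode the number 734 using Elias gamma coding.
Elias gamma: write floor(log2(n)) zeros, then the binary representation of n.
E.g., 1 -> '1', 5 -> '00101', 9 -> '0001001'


num_bits = floor(log2(734)) + 1 = 10
leading_zeros = num_bits - 1 = 9
binary(734) = 1011011110

Elias gamma(734) = '000000000' + '1011011110' = 0000000001011011110 (19 bits)


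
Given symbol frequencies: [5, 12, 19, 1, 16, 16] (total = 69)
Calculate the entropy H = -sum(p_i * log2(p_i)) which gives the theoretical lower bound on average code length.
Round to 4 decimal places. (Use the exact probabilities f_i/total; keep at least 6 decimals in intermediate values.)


Per-symbol terms -p_i * log2(p_i) with p_i = f_i/69:
  p = 5/69 = 0.072464: log2(p) = -3.786596, -p*log2(p) = 0.274391
  p = 12/69 = 0.173913: log2(p) = -2.523562, -p*log2(p) = 0.438880
  p = 19/69 = 0.275362: log2(p) = -1.860597, -p*log2(p) = 0.512338
  p = 1/69 = 0.014493: log2(p) = -6.108524, -p*log2(p) = 0.088529
  p = 16/69 = 0.231884: log2(p) = -2.108524, -p*log2(p) = 0.488933
  p = 16/69 = 0.231884: log2(p) = -2.108524, -p*log2(p) = 0.488933
H = 0.274391 + 0.438880 + 0.512338 + 0.088529 + 0.488933 + 0.488933 = 2.292004

H = 2.292 bits/symbol


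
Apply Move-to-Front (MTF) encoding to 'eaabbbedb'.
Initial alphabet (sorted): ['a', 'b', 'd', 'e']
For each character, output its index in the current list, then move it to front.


MTF encoding:
'e': index 3 in ['a', 'b', 'd', 'e'] -> ['e', 'a', 'b', 'd']
'a': index 1 in ['e', 'a', 'b', 'd'] -> ['a', 'e', 'b', 'd']
'a': index 0 in ['a', 'e', 'b', 'd'] -> ['a', 'e', 'b', 'd']
'b': index 2 in ['a', 'e', 'b', 'd'] -> ['b', 'a', 'e', 'd']
'b': index 0 in ['b', 'a', 'e', 'd'] -> ['b', 'a', 'e', 'd']
'b': index 0 in ['b', 'a', 'e', 'd'] -> ['b', 'a', 'e', 'd']
'e': index 2 in ['b', 'a', 'e', 'd'] -> ['e', 'b', 'a', 'd']
'd': index 3 in ['e', 'b', 'a', 'd'] -> ['d', 'e', 'b', 'a']
'b': index 2 in ['d', 'e', 'b', 'a'] -> ['b', 'd', 'e', 'a']


Output: [3, 1, 0, 2, 0, 0, 2, 3, 2]


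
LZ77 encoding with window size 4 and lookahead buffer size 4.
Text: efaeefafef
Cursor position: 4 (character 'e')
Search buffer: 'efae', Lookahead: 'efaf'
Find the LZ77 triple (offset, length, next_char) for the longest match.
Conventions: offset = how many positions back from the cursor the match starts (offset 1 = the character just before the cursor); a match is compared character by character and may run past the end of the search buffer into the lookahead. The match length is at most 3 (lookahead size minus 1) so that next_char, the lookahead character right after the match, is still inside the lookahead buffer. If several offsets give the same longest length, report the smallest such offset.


Try each offset into the search buffer:
  offset=1 (pos 3, char 'e'): match length 1
  offset=2 (pos 2, char 'a'): match length 0
  offset=3 (pos 1, char 'f'): match length 0
  offset=4 (pos 0, char 'e'): match length 3
Longest match has length 3 at offset 4.
next_char = character at position 4 + 3 = 7 -> 'f'

Best match: offset=4, length=3 (matching 'efa' starting at position 0)
LZ77 triple: (4, 3, 'f')


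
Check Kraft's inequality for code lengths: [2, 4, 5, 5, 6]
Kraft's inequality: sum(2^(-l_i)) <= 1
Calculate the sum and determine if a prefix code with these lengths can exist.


Sum = 2^(-2) + 2^(-4) + 2^(-5) + 2^(-5) + 2^(-6)
    = 0.25 + 0.0625 + 0.03125 + 0.03125 + 0.015625
    = 25/64 = 0.390625
Since 0.390625 <= 1, Kraft's inequality IS satisfied.
A prefix code with these lengths CAN exist.

Kraft sum = 0.390625. Satisfied.


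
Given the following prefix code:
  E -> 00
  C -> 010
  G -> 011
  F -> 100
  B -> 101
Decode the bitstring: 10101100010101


Decoding step by step:
Bits 101 -> B
Bits 011 -> G
Bits 00 -> E
Bits 010 -> C
Bits 101 -> B


Decoded message: BGECB


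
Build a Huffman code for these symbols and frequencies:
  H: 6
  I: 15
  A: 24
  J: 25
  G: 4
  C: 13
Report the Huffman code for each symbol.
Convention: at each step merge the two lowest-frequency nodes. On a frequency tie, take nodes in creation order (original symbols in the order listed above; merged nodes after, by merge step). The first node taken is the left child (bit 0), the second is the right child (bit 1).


Huffman tree construction:
Step 1: Merge G(4) + H(6) = 10
Step 2: Merge (G+H)(10) + C(13) = 23
Step 3: Merge I(15) + ((G+H)+C)(23) = 38
Step 4: Merge A(24) + J(25) = 49
Step 5: Merge (I+((G+H)+C))(38) + (A+J)(49) = 87
Read each symbol's code off the tree from the root (left child = 0, right child = 1).

Codes:
  H: 0101 (length 4)
  I: 00 (length 2)
  A: 10 (length 2)
  J: 11 (length 2)
  G: 0100 (length 4)
  C: 011 (length 3)
Average code length: 207/87 = 2.3793 bits/symbol


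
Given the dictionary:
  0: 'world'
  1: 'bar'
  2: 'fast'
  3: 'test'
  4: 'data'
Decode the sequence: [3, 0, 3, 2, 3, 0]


Look up each index in the dictionary:
  3 -> 'test'
  0 -> 'world'
  3 -> 'test'
  2 -> 'fast'
  3 -> 'test'
  0 -> 'world'

Decoded: "test world test fast test world"


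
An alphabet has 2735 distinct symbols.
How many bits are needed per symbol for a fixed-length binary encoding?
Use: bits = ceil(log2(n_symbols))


log2(2735) = 11.4173
Bracket: 2^11 = 2048 < 2735 <= 2^12 = 4096
So ceil(log2(2735)) = 12

bits = ceil(log2(2735)) = ceil(11.4173) = 12 bits


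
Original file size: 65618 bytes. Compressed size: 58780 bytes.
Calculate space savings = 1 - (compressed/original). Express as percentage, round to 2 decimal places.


ratio = compressed/original = 58780/65618 = 0.895791
savings = 1 - ratio = 1 - 0.895791 = 0.104209
as a percentage: 0.104209 * 100 = 10.42%

Space savings = 1 - 58780/65618 = 10.42%


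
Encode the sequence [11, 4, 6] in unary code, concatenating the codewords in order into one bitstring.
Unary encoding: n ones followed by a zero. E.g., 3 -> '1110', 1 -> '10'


Encode each number as n ones followed by a terminating 0:
  11 -> 111111111110 (12 bits)
  4 -> 11110 (5 bits)
  6 -> 1111110 (7 bits)
Total length = 12 + 5 + 7 = 24 bits.

Unary([11, 4, 6]) = 111111111110111101111110 (24 bits)


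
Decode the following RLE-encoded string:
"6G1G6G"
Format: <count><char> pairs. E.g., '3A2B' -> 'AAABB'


Expanding each <count><char> pair:
  6G -> 'GGGGGG'
  1G -> 'G'
  6G -> 'GGGGGG'

Decoded = GGGGGGGGGGGGG


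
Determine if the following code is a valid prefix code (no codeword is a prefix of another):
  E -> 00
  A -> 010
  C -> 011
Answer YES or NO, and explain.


Checking each pair (does one codeword prefix another?):
  E='00' vs A='010': no prefix
  E='00' vs C='011': no prefix
  A='010' vs E='00': no prefix
  A='010' vs C='011': no prefix
  C='011' vs E='00': no prefix
  C='011' vs A='010': no prefix
No violation found over all pairs.

YES -- this is a valid prefix code. No codeword is a prefix of any other codeword.


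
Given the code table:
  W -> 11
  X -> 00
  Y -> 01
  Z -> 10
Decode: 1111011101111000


Decoding:
11 -> W
11 -> W
01 -> Y
11 -> W
01 -> Y
11 -> W
10 -> Z
00 -> X


Result: WWYWYWZX


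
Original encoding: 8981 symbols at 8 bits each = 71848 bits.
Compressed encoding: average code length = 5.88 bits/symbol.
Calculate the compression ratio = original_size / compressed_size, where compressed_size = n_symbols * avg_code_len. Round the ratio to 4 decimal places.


original_size = n_symbols * orig_bits = 8981 * 8 = 71848 bits
compressed_size = n_symbols * avg_code_len = 8981 * 5.88 = 52808.28 bits
ratio = original_size / compressed_size = 71848 / 52808.28 = 1.3605

Compression ratio = 1.3605


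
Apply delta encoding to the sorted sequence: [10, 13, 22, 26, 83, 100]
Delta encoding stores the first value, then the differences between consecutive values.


First value: 10
Deltas:
  13 - 10 = 3
  22 - 13 = 9
  26 - 22 = 4
  83 - 26 = 57
  100 - 83 = 17


Delta encoded: [10, 3, 9, 4, 57, 17]


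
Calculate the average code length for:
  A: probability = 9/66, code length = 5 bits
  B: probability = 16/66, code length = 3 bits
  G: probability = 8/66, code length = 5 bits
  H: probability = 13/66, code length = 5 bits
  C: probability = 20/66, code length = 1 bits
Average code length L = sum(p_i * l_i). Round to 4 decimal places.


Weighted contributions p_i * l_i:
  A: (9/66) * 5 = 45/66
  B: (16/66) * 3 = 48/66
  G: (8/66) * 5 = 40/66
  H: (13/66) * 5 = 65/66
  C: (20/66) * 1 = 20/66
Sum = (45 + 48 + 40 + 65 + 20)/66 = 218/66

L = 218/66 = 3.3030 bits/symbol


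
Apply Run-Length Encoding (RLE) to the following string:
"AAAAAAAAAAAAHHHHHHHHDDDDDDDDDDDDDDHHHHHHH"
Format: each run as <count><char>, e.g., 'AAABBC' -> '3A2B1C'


Scanning runs left to right:
  i=0: run of 'A' x 12 -> '12A'
  i=12: run of 'H' x 8 -> '8H'
  i=20: run of 'D' x 14 -> '14D'
  i=34: run of 'H' x 7 -> '7H'

RLE = 12A8H14D7H


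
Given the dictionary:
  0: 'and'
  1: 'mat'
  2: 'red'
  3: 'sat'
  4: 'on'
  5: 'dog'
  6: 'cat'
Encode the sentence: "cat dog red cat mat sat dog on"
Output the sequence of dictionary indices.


Look up each word in the dictionary:
  'cat' -> 6
  'dog' -> 5
  'red' -> 2
  'cat' -> 6
  'mat' -> 1
  'sat' -> 3
  'dog' -> 5
  'on' -> 4

Encoded: [6, 5, 2, 6, 1, 3, 5, 4]


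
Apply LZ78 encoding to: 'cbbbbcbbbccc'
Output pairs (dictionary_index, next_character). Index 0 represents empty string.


LZ78 encoding steps:
Dictionary: {0: ''}
Step 1: w='' (idx 0), next='c' -> output (0, 'c'), add 'c' as idx 1
Step 2: w='' (idx 0), next='b' -> output (0, 'b'), add 'b' as idx 2
Step 3: w='b' (idx 2), next='b' -> output (2, 'b'), add 'bb' as idx 3
Step 4: w='b' (idx 2), next='c' -> output (2, 'c'), add 'bc' as idx 4
Step 5: w='bb' (idx 3), next='b' -> output (3, 'b'), add 'bbb' as idx 5
Step 6: w='c' (idx 1), next='c' -> output (1, 'c'), add 'cc' as idx 6
Step 7: w='c' (idx 1), end of input -> output (1, '')


Encoded: [(0, 'c'), (0, 'b'), (2, 'b'), (2, 'c'), (3, 'b'), (1, 'c'), (1, '')]


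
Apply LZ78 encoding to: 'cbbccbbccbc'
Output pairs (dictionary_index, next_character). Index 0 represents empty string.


LZ78 encoding steps:
Dictionary: {0: ''}
Step 1: w='' (idx 0), next='c' -> output (0, 'c'), add 'c' as idx 1
Step 2: w='' (idx 0), next='b' -> output (0, 'b'), add 'b' as idx 2
Step 3: w='b' (idx 2), next='c' -> output (2, 'c'), add 'bc' as idx 3
Step 4: w='c' (idx 1), next='b' -> output (1, 'b'), add 'cb' as idx 4
Step 5: w='bc' (idx 3), next='c' -> output (3, 'c'), add 'bcc' as idx 5
Step 6: w='bc' (idx 3), end of input -> output (3, '')


Encoded: [(0, 'c'), (0, 'b'), (2, 'c'), (1, 'b'), (3, 'c'), (3, '')]


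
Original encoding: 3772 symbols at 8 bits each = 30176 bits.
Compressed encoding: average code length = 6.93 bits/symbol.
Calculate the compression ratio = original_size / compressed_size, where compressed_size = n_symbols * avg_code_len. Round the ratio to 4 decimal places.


original_size = n_symbols * orig_bits = 3772 * 8 = 30176 bits
compressed_size = n_symbols * avg_code_len = 3772 * 6.93 = 26139.96 bits
ratio = original_size / compressed_size = 30176 / 26139.96 = 1.1544

Compression ratio = 1.1544


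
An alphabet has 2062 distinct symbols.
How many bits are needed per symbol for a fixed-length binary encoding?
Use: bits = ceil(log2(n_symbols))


log2(2062) = 11.0098
Bracket: 2^11 = 2048 < 2062 <= 2^12 = 4096
So ceil(log2(2062)) = 12

bits = ceil(log2(2062)) = ceil(11.0098) = 12 bits


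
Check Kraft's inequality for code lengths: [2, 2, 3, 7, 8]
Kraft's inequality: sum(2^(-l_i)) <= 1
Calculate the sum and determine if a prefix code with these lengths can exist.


Sum = 2^(-2) + 2^(-2) + 2^(-3) + 2^(-7) + 2^(-8)
    = 0.25 + 0.25 + 0.125 + 0.0078125 + 0.00390625
    = 163/256 = 0.63671875
Since 0.63671875 <= 1, Kraft's inequality IS satisfied.
A prefix code with these lengths CAN exist.

Kraft sum = 0.63671875. Satisfied.


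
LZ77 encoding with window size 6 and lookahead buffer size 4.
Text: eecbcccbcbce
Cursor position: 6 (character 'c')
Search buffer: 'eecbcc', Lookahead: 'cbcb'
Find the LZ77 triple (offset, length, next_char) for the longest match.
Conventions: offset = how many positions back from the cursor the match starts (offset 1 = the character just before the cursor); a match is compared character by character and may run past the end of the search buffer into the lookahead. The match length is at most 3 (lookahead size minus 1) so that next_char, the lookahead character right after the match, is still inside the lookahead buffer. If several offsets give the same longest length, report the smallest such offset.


Try each offset into the search buffer:
  offset=1 (pos 5, char 'c'): match length 1
  offset=2 (pos 4, char 'c'): match length 1
  offset=3 (pos 3, char 'b'): match length 0
  offset=4 (pos 2, char 'c'): match length 3
  offset=5 (pos 1, char 'e'): match length 0
  offset=6 (pos 0, char 'e'): match length 0
Longest match has length 3 at offset 4.
next_char = character at position 6 + 3 = 9 -> 'b'

Best match: offset=4, length=3 (matching 'cbc' starting at position 2)
LZ77 triple: (4, 3, 'b')


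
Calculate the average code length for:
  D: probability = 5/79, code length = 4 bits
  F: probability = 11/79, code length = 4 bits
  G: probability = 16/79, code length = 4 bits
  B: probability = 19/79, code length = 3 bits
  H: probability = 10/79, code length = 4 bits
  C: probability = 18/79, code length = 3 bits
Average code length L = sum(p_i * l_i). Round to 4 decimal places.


Weighted contributions p_i * l_i:
  D: (5/79) * 4 = 20/79
  F: (11/79) * 4 = 44/79
  G: (16/79) * 4 = 64/79
  B: (19/79) * 3 = 57/79
  H: (10/79) * 4 = 40/79
  C: (18/79) * 3 = 54/79
Sum = (20 + 44 + 64 + 57 + 40 + 54)/79 = 279/79

L = 279/79 = 3.5316 bits/symbol


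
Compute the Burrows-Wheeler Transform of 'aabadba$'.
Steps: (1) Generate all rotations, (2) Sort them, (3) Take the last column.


Rotations (sorted):
  0: $aabadba -> last char: a
  1: a$aabadb -> last char: b
  2: aabadba$ -> last char: $
  3: abadba$a -> last char: a
  4: adba$aab -> last char: b
  5: ba$aabad -> last char: d
  6: badba$aa -> last char: a
  7: dba$aaba -> last char: a


BWT = ab$abdaa


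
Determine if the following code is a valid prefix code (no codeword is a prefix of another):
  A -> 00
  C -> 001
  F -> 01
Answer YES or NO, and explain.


Checking each pair (does one codeword prefix another?):
  A='00' vs C='001': prefix -- VIOLATION

NO -- this is NOT a valid prefix code. A (00) is a prefix of C (001).


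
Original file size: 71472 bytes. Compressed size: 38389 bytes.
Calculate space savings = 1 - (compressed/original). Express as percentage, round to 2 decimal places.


ratio = compressed/original = 38389/71472 = 0.537119
savings = 1 - ratio = 1 - 0.537119 = 0.462881
as a percentage: 0.462881 * 100 = 46.29%

Space savings = 1 - 38389/71472 = 46.29%


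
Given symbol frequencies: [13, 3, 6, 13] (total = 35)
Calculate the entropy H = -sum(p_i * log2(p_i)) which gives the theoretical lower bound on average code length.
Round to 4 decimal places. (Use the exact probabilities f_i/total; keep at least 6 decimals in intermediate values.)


Per-symbol terms -p_i * log2(p_i) with p_i = f_i/35:
  p = 13/35 = 0.371429: log2(p) = -1.428843, -p*log2(p) = 0.530713
  p = 3/35 = 0.085714: log2(p) = -3.544321, -p*log2(p) = 0.303799
  p = 6/35 = 0.171429: log2(p) = -2.544321, -p*log2(p) = 0.436169
  p = 13/35 = 0.371429: log2(p) = -1.428843, -p*log2(p) = 0.530713
H = 0.530713 + 0.303799 + 0.436169 + 0.530713 = 1.801394

H = 1.8014 bits/symbol


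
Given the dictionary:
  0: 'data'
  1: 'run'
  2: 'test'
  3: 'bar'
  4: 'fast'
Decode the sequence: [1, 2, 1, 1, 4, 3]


Look up each index in the dictionary:
  1 -> 'run'
  2 -> 'test'
  1 -> 'run'
  1 -> 'run'
  4 -> 'fast'
  3 -> 'bar'

Decoded: "run test run run fast bar"


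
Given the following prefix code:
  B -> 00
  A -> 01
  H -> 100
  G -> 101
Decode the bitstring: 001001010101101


Decoding step by step:
Bits 00 -> B
Bits 100 -> H
Bits 101 -> G
Bits 01 -> A
Bits 01 -> A
Bits 101 -> G


Decoded message: BHGAAG


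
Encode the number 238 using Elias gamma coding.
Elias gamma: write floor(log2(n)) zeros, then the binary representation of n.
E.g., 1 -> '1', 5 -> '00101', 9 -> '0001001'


num_bits = floor(log2(238)) + 1 = 8
leading_zeros = num_bits - 1 = 7
binary(238) = 11101110

Elias gamma(238) = '0000000' + '11101110' = 000000011101110 (15 bits)


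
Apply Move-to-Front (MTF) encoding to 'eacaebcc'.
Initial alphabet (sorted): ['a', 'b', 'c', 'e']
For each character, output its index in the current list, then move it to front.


MTF encoding:
'e': index 3 in ['a', 'b', 'c', 'e'] -> ['e', 'a', 'b', 'c']
'a': index 1 in ['e', 'a', 'b', 'c'] -> ['a', 'e', 'b', 'c']
'c': index 3 in ['a', 'e', 'b', 'c'] -> ['c', 'a', 'e', 'b']
'a': index 1 in ['c', 'a', 'e', 'b'] -> ['a', 'c', 'e', 'b']
'e': index 2 in ['a', 'c', 'e', 'b'] -> ['e', 'a', 'c', 'b']
'b': index 3 in ['e', 'a', 'c', 'b'] -> ['b', 'e', 'a', 'c']
'c': index 3 in ['b', 'e', 'a', 'c'] -> ['c', 'b', 'e', 'a']
'c': index 0 in ['c', 'b', 'e', 'a'] -> ['c', 'b', 'e', 'a']


Output: [3, 1, 3, 1, 2, 3, 3, 0]


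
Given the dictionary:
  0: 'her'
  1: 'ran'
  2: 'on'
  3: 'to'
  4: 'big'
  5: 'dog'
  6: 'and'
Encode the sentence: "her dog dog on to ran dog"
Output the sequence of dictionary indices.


Look up each word in the dictionary:
  'her' -> 0
  'dog' -> 5
  'dog' -> 5
  'on' -> 2
  'to' -> 3
  'ran' -> 1
  'dog' -> 5

Encoded: [0, 5, 5, 2, 3, 1, 5]


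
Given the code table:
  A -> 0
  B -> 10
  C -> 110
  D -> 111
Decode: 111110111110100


Decoding:
111 -> D
110 -> C
111 -> D
110 -> C
10 -> B
0 -> A


Result: DCDCBA


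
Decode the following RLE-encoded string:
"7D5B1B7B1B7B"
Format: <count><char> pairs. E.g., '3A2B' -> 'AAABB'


Expanding each <count><char> pair:
  7D -> 'DDDDDDD'
  5B -> 'BBBBB'
  1B -> 'B'
  7B -> 'BBBBBBB'
  1B -> 'B'
  7B -> 'BBBBBBB'

Decoded = DDDDDDDBBBBBBBBBBBBBBBBBBBBB


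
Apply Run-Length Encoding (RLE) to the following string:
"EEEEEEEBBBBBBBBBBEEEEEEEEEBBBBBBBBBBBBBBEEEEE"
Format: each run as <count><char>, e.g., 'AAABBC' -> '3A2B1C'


Scanning runs left to right:
  i=0: run of 'E' x 7 -> '7E'
  i=7: run of 'B' x 10 -> '10B'
  i=17: run of 'E' x 9 -> '9E'
  i=26: run of 'B' x 14 -> '14B'
  i=40: run of 'E' x 5 -> '5E'

RLE = 7E10B9E14B5E


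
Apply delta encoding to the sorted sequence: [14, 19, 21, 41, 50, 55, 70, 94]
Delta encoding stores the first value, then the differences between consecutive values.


First value: 14
Deltas:
  19 - 14 = 5
  21 - 19 = 2
  41 - 21 = 20
  50 - 41 = 9
  55 - 50 = 5
  70 - 55 = 15
  94 - 70 = 24


Delta encoded: [14, 5, 2, 20, 9, 5, 15, 24]


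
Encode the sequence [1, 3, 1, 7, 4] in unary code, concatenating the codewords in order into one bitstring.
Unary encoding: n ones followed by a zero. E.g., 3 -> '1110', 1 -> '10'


Encode each number as n ones followed by a terminating 0:
  1 -> 10 (2 bits)
  3 -> 1110 (4 bits)
  1 -> 10 (2 bits)
  7 -> 11111110 (8 bits)
  4 -> 11110 (5 bits)
Total length = 2 + 4 + 2 + 8 + 5 = 21 bits.

Unary([1, 3, 1, 7, 4]) = 101110101111111011110 (21 bits)


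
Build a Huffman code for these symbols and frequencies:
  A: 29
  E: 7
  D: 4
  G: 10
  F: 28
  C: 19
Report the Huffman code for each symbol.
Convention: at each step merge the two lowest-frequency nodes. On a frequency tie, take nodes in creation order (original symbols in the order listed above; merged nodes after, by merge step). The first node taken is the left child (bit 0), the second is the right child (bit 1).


Huffman tree construction:
Step 1: Merge D(4) + E(7) = 11
Step 2: Merge G(10) + (D+E)(11) = 21
Step 3: Merge C(19) + (G+(D+E))(21) = 40
Step 4: Merge F(28) + A(29) = 57
Step 5: Merge (C+(G+(D+E)))(40) + (F+A)(57) = 97
Read each symbol's code off the tree from the root (left child = 0, right child = 1).

Codes:
  A: 11 (length 2)
  E: 0111 (length 4)
  D: 0110 (length 4)
  G: 010 (length 3)
  F: 10 (length 2)
  C: 00 (length 2)
Average code length: 226/97 = 2.3299 bits/symbol


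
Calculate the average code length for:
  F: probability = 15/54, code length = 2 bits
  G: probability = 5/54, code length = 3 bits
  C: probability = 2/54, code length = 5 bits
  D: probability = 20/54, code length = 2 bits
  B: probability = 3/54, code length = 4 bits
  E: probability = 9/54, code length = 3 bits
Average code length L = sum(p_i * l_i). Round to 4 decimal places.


Weighted contributions p_i * l_i:
  F: (15/54) * 2 = 30/54
  G: (5/54) * 3 = 15/54
  C: (2/54) * 5 = 10/54
  D: (20/54) * 2 = 40/54
  B: (3/54) * 4 = 12/54
  E: (9/54) * 3 = 27/54
Sum = (30 + 15 + 10 + 40 + 12 + 27)/54 = 134/54

L = 134/54 = 2.4815 bits/symbol


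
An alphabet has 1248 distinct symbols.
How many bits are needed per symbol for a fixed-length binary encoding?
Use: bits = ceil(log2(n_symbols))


log2(1248) = 10.2854
Bracket: 2^10 = 1024 < 1248 <= 2^11 = 2048
So ceil(log2(1248)) = 11

bits = ceil(log2(1248)) = ceil(10.2854) = 11 bits


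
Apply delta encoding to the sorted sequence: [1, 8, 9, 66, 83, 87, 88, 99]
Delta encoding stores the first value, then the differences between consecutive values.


First value: 1
Deltas:
  8 - 1 = 7
  9 - 8 = 1
  66 - 9 = 57
  83 - 66 = 17
  87 - 83 = 4
  88 - 87 = 1
  99 - 88 = 11


Delta encoded: [1, 7, 1, 57, 17, 4, 1, 11]


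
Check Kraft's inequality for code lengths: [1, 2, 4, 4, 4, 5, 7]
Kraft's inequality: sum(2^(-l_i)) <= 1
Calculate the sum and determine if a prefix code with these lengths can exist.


Sum = 2^(-1) + 2^(-2) + 2^(-4) + 2^(-4) + 2^(-4) + 2^(-5) + 2^(-7)
    = 0.5 + 0.25 + 0.0625 + 0.0625 + 0.0625 + 0.03125 + 0.0078125
    = 125/128 = 0.9765625
Since 0.9765625 <= 1, Kraft's inequality IS satisfied.
A prefix code with these lengths CAN exist.

Kraft sum = 0.9765625. Satisfied.


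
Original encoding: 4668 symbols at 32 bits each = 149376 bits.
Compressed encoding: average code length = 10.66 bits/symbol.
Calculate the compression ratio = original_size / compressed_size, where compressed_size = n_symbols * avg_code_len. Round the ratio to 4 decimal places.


original_size = n_symbols * orig_bits = 4668 * 32 = 149376 bits
compressed_size = n_symbols * avg_code_len = 4668 * 10.66 = 49760.88 bits
ratio = original_size / compressed_size = 149376 / 49760.88 = 3.0019

Compression ratio = 3.0019


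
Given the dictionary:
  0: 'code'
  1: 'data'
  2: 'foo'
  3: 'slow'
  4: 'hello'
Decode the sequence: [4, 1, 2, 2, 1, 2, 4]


Look up each index in the dictionary:
  4 -> 'hello'
  1 -> 'data'
  2 -> 'foo'
  2 -> 'foo'
  1 -> 'data'
  2 -> 'foo'
  4 -> 'hello'

Decoded: "hello data foo foo data foo hello"


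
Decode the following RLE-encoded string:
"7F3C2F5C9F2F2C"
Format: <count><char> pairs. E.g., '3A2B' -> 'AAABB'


Expanding each <count><char> pair:
  7F -> 'FFFFFFF'
  3C -> 'CCC'
  2F -> 'FF'
  5C -> 'CCCCC'
  9F -> 'FFFFFFFFF'
  2F -> 'FF'
  2C -> 'CC'

Decoded = FFFFFFFCCCFFCCCCCFFFFFFFFFFFCC


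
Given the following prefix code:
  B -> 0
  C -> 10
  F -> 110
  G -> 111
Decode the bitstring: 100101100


Decoding step by step:
Bits 10 -> C
Bits 0 -> B
Bits 10 -> C
Bits 110 -> F
Bits 0 -> B


Decoded message: CBCFB


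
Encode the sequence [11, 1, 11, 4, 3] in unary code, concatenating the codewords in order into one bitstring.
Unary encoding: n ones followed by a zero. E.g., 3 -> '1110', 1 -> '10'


Encode each number as n ones followed by a terminating 0:
  11 -> 111111111110 (12 bits)
  1 -> 10 (2 bits)
  11 -> 111111111110 (12 bits)
  4 -> 11110 (5 bits)
  3 -> 1110 (4 bits)
Total length = 12 + 2 + 12 + 5 + 4 = 35 bits.

Unary([11, 1, 11, 4, 3]) = 11111111111010111111111110111101110 (35 bits)


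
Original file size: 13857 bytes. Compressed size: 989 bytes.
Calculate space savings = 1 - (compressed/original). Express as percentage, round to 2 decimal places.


ratio = compressed/original = 989/13857 = 0.071372
savings = 1 - ratio = 1 - 0.071372 = 0.928628
as a percentage: 0.928628 * 100 = 92.86%

Space savings = 1 - 989/13857 = 92.86%


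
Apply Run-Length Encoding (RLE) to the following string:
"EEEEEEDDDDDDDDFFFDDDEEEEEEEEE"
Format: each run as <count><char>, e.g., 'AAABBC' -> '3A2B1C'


Scanning runs left to right:
  i=0: run of 'E' x 6 -> '6E'
  i=6: run of 'D' x 8 -> '8D'
  i=14: run of 'F' x 3 -> '3F'
  i=17: run of 'D' x 3 -> '3D'
  i=20: run of 'E' x 9 -> '9E'

RLE = 6E8D3F3D9E


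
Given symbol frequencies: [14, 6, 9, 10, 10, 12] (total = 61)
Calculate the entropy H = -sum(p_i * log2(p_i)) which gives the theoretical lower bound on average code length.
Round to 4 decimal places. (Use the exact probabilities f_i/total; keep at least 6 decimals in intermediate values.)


Per-symbol terms -p_i * log2(p_i) with p_i = f_i/61:
  p = 14/61 = 0.229508: log2(p) = -2.123382, -p*log2(p) = 0.487334
  p = 6/61 = 0.098361: log2(p) = -3.345775, -p*log2(p) = 0.329093
  p = 9/61 = 0.147541: log2(p) = -2.760812, -p*log2(p) = 0.407333
  p = 10/61 = 0.163934: log2(p) = -2.608809, -p*log2(p) = 0.427674
  p = 10/61 = 0.163934: log2(p) = -2.608809, -p*log2(p) = 0.427674
  p = 12/61 = 0.196721: log2(p) = -2.345775, -p*log2(p) = 0.461464
H = 0.487334 + 0.329093 + 0.407333 + 0.427674 + 0.427674 + 0.461464 = 2.540572

H = 2.5406 bits/symbol


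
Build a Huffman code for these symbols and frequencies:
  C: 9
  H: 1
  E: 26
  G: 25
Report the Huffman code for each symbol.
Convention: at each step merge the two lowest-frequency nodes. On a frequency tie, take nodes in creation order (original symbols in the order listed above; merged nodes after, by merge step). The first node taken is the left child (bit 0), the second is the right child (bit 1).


Huffman tree construction:
Step 1: Merge H(1) + C(9) = 10
Step 2: Merge (H+C)(10) + G(25) = 35
Step 3: Merge E(26) + ((H+C)+G)(35) = 61
Read each symbol's code off the tree from the root (left child = 0, right child = 1).

Codes:
  C: 101 (length 3)
  H: 100 (length 3)
  E: 0 (length 1)
  G: 11 (length 2)
Average code length: 106/61 = 1.7377 bits/symbol


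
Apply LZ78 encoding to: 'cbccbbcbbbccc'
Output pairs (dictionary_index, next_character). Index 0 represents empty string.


LZ78 encoding steps:
Dictionary: {0: ''}
Step 1: w='' (idx 0), next='c' -> output (0, 'c'), add 'c' as idx 1
Step 2: w='' (idx 0), next='b' -> output (0, 'b'), add 'b' as idx 2
Step 3: w='c' (idx 1), next='c' -> output (1, 'c'), add 'cc' as idx 3
Step 4: w='b' (idx 2), next='b' -> output (2, 'b'), add 'bb' as idx 4
Step 5: w='c' (idx 1), next='b' -> output (1, 'b'), add 'cb' as idx 5
Step 6: w='bb' (idx 4), next='c' -> output (4, 'c'), add 'bbc' as idx 6
Step 7: w='cc' (idx 3), end of input -> output (3, '')


Encoded: [(0, 'c'), (0, 'b'), (1, 'c'), (2, 'b'), (1, 'b'), (4, 'c'), (3, '')]


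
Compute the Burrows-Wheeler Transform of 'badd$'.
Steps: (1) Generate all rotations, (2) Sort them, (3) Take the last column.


Rotations (sorted):
  0: $badd -> last char: d
  1: add$b -> last char: b
  2: badd$ -> last char: $
  3: d$bad -> last char: d
  4: dd$ba -> last char: a


BWT = db$da


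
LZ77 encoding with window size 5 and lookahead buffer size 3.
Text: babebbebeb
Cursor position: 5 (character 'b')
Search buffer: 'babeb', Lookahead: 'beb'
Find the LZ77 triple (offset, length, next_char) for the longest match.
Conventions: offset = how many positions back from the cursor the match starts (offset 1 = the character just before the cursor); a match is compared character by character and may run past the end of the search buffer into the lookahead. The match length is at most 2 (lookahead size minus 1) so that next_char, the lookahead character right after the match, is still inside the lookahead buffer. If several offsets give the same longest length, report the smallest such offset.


Try each offset into the search buffer:
  offset=1 (pos 4, char 'b'): match length 1
  offset=2 (pos 3, char 'e'): match length 0
  offset=3 (pos 2, char 'b'): match length 2
  offset=4 (pos 1, char 'a'): match length 0
  offset=5 (pos 0, char 'b'): match length 1
Longest match has length 2 at offset 3.
next_char = character at position 5 + 2 = 7 -> 'b'

Best match: offset=3, length=2 (matching 'be' starting at position 2)
LZ77 triple: (3, 2, 'b')


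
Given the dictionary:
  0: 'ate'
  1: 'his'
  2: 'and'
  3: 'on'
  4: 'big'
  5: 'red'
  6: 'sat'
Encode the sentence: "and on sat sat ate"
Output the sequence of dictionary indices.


Look up each word in the dictionary:
  'and' -> 2
  'on' -> 3
  'sat' -> 6
  'sat' -> 6
  'ate' -> 0

Encoded: [2, 3, 6, 6, 0]


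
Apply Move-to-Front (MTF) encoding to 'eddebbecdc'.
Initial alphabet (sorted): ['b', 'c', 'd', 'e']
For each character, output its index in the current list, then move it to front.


MTF encoding:
'e': index 3 in ['b', 'c', 'd', 'e'] -> ['e', 'b', 'c', 'd']
'd': index 3 in ['e', 'b', 'c', 'd'] -> ['d', 'e', 'b', 'c']
'd': index 0 in ['d', 'e', 'b', 'c'] -> ['d', 'e', 'b', 'c']
'e': index 1 in ['d', 'e', 'b', 'c'] -> ['e', 'd', 'b', 'c']
'b': index 2 in ['e', 'd', 'b', 'c'] -> ['b', 'e', 'd', 'c']
'b': index 0 in ['b', 'e', 'd', 'c'] -> ['b', 'e', 'd', 'c']
'e': index 1 in ['b', 'e', 'd', 'c'] -> ['e', 'b', 'd', 'c']
'c': index 3 in ['e', 'b', 'd', 'c'] -> ['c', 'e', 'b', 'd']
'd': index 3 in ['c', 'e', 'b', 'd'] -> ['d', 'c', 'e', 'b']
'c': index 1 in ['d', 'c', 'e', 'b'] -> ['c', 'd', 'e', 'b']


Output: [3, 3, 0, 1, 2, 0, 1, 3, 3, 1]


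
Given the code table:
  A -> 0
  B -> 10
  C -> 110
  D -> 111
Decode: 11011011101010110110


Decoding:
110 -> C
110 -> C
111 -> D
0 -> A
10 -> B
10 -> B
110 -> C
110 -> C


Result: CCDABBCC


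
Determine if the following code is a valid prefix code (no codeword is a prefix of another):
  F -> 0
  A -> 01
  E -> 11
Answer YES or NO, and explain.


Checking each pair (does one codeword prefix another?):
  F='0' vs A='01': prefix -- VIOLATION

NO -- this is NOT a valid prefix code. F (0) is a prefix of A (01).


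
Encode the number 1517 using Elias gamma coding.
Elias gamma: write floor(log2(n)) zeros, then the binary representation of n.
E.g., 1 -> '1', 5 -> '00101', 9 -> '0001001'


num_bits = floor(log2(1517)) + 1 = 11
leading_zeros = num_bits - 1 = 10
binary(1517) = 10111101101

Elias gamma(1517) = '0000000000' + '10111101101' = 000000000010111101101 (21 bits)


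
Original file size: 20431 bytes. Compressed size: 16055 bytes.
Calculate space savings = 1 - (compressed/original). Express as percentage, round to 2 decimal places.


ratio = compressed/original = 16055/20431 = 0.785816
savings = 1 - ratio = 1 - 0.785816 = 0.214184
as a percentage: 0.214184 * 100 = 21.42%

Space savings = 1 - 16055/20431 = 21.42%


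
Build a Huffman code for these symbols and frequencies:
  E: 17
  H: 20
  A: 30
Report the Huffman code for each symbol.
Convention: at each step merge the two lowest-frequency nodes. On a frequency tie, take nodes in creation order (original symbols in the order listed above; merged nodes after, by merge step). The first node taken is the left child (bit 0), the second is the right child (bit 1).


Huffman tree construction:
Step 1: Merge E(17) + H(20) = 37
Step 2: Merge A(30) + (E+H)(37) = 67
Read each symbol's code off the tree from the root (left child = 0, right child = 1).

Codes:
  E: 10 (length 2)
  H: 11 (length 2)
  A: 0 (length 1)
Average code length: 104/67 = 1.5522 bits/symbol


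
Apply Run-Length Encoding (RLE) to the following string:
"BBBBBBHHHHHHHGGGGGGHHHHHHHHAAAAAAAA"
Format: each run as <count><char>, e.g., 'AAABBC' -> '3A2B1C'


Scanning runs left to right:
  i=0: run of 'B' x 6 -> '6B'
  i=6: run of 'H' x 7 -> '7H'
  i=13: run of 'G' x 6 -> '6G'
  i=19: run of 'H' x 8 -> '8H'
  i=27: run of 'A' x 8 -> '8A'

RLE = 6B7H6G8H8A


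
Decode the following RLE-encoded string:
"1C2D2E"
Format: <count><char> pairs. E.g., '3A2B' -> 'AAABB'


Expanding each <count><char> pair:
  1C -> 'C'
  2D -> 'DD'
  2E -> 'EE'

Decoded = CDDEE


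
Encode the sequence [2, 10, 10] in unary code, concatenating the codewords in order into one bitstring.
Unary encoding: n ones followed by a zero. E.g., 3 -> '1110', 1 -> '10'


Encode each number as n ones followed by a terminating 0:
  2 -> 110 (3 bits)
  10 -> 11111111110 (11 bits)
  10 -> 11111111110 (11 bits)
Total length = 3 + 11 + 11 = 25 bits.

Unary([2, 10, 10]) = 1101111111111011111111110 (25 bits)


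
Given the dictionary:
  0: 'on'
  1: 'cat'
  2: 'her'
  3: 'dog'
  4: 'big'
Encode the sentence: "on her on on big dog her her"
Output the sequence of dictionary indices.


Look up each word in the dictionary:
  'on' -> 0
  'her' -> 2
  'on' -> 0
  'on' -> 0
  'big' -> 4
  'dog' -> 3
  'her' -> 2
  'her' -> 2

Encoded: [0, 2, 0, 0, 4, 3, 2, 2]


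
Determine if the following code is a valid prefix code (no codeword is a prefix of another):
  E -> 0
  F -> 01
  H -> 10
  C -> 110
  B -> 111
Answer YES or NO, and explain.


Checking each pair (does one codeword prefix another?):
  E='0' vs F='01': prefix -- VIOLATION

NO -- this is NOT a valid prefix code. E (0) is a prefix of F (01).


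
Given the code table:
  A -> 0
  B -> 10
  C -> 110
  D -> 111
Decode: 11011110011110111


Decoding:
110 -> C
111 -> D
10 -> B
0 -> A
111 -> D
10 -> B
111 -> D


Result: CDBADBD
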